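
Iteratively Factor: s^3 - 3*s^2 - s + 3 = (s + 1)*(s^2 - 4*s + 3) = (s - 3)*(s + 1)*(s - 1)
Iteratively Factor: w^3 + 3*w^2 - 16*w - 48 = (w + 4)*(w^2 - w - 12) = (w + 3)*(w + 4)*(w - 4)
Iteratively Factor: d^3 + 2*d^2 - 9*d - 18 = (d + 3)*(d^2 - d - 6) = (d + 2)*(d + 3)*(d - 3)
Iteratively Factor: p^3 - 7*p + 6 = (p - 1)*(p^2 + p - 6) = (p - 2)*(p - 1)*(p + 3)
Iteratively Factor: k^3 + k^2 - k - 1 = (k + 1)*(k^2 - 1) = (k + 1)^2*(k - 1)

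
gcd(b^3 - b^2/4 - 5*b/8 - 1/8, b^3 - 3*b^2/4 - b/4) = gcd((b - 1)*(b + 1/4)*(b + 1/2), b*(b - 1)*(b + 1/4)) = b^2 - 3*b/4 - 1/4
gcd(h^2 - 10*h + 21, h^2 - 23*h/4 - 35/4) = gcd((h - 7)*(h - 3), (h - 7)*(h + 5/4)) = h - 7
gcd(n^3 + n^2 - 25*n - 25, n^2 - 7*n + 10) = n - 5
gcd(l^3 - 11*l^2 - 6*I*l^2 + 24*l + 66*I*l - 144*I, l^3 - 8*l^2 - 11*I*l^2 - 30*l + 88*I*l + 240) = l^2 + l*(-8 - 6*I) + 48*I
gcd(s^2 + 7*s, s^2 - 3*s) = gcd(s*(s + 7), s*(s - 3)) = s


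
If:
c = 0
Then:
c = 0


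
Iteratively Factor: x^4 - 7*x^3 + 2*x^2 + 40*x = (x)*(x^3 - 7*x^2 + 2*x + 40) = x*(x + 2)*(x^2 - 9*x + 20) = x*(x - 4)*(x + 2)*(x - 5)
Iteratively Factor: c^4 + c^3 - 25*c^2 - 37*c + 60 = (c - 5)*(c^3 + 6*c^2 + 5*c - 12) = (c - 5)*(c + 4)*(c^2 + 2*c - 3) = (c - 5)*(c + 3)*(c + 4)*(c - 1)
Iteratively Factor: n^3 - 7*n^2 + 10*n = (n - 5)*(n^2 - 2*n) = n*(n - 5)*(n - 2)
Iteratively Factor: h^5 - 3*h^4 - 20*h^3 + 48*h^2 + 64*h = (h + 4)*(h^4 - 7*h^3 + 8*h^2 + 16*h) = (h - 4)*(h + 4)*(h^3 - 3*h^2 - 4*h) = (h - 4)^2*(h + 4)*(h^2 + h) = h*(h - 4)^2*(h + 4)*(h + 1)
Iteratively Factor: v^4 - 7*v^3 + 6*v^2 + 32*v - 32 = (v - 4)*(v^3 - 3*v^2 - 6*v + 8) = (v - 4)^2*(v^2 + v - 2) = (v - 4)^2*(v - 1)*(v + 2)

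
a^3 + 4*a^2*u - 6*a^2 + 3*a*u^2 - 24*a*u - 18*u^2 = (a - 6)*(a + u)*(a + 3*u)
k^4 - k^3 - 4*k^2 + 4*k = k*(k - 2)*(k - 1)*(k + 2)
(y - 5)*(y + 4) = y^2 - y - 20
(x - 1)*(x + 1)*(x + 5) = x^3 + 5*x^2 - x - 5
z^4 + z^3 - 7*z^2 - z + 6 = (z - 2)*(z - 1)*(z + 1)*(z + 3)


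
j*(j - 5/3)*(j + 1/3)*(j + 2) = j^4 + 2*j^3/3 - 29*j^2/9 - 10*j/9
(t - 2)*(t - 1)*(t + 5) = t^3 + 2*t^2 - 13*t + 10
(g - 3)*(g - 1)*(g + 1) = g^3 - 3*g^2 - g + 3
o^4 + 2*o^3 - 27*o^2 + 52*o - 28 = (o - 2)^2*(o - 1)*(o + 7)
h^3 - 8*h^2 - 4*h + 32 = (h - 8)*(h - 2)*(h + 2)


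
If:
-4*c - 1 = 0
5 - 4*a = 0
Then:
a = 5/4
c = -1/4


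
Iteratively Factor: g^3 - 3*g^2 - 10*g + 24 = (g + 3)*(g^2 - 6*g + 8) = (g - 2)*(g + 3)*(g - 4)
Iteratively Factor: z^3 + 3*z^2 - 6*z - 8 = (z + 4)*(z^2 - z - 2) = (z + 1)*(z + 4)*(z - 2)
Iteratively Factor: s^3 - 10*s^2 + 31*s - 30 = (s - 5)*(s^2 - 5*s + 6) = (s - 5)*(s - 3)*(s - 2)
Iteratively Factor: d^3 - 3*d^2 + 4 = (d - 2)*(d^2 - d - 2) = (d - 2)^2*(d + 1)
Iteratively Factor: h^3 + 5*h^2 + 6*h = (h + 2)*(h^2 + 3*h) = (h + 2)*(h + 3)*(h)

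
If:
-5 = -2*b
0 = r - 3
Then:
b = 5/2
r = 3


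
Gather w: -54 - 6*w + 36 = -6*w - 18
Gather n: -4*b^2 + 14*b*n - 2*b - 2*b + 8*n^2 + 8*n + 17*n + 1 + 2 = -4*b^2 - 4*b + 8*n^2 + n*(14*b + 25) + 3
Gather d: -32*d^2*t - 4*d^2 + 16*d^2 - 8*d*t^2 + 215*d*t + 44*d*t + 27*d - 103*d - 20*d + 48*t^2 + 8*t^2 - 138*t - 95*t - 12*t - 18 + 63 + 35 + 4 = d^2*(12 - 32*t) + d*(-8*t^2 + 259*t - 96) + 56*t^2 - 245*t + 84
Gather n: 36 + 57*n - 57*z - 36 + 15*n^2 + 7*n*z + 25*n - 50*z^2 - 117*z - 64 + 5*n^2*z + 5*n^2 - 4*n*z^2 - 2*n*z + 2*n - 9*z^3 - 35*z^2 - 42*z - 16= n^2*(5*z + 20) + n*(-4*z^2 + 5*z + 84) - 9*z^3 - 85*z^2 - 216*z - 80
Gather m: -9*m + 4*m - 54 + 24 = -5*m - 30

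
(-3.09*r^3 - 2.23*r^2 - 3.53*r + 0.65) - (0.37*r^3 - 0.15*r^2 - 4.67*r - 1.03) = -3.46*r^3 - 2.08*r^2 + 1.14*r + 1.68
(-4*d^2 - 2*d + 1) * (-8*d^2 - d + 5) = 32*d^4 + 20*d^3 - 26*d^2 - 11*d + 5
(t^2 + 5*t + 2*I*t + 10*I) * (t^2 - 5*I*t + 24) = t^4 + 5*t^3 - 3*I*t^3 + 34*t^2 - 15*I*t^2 + 170*t + 48*I*t + 240*I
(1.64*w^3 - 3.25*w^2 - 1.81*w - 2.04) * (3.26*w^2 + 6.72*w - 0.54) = 5.3464*w^5 + 0.425800000000001*w^4 - 28.6262*w^3 - 17.0586*w^2 - 12.7314*w + 1.1016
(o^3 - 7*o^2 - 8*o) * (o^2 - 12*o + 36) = o^5 - 19*o^4 + 112*o^3 - 156*o^2 - 288*o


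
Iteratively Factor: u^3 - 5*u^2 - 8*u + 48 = (u - 4)*(u^2 - u - 12) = (u - 4)*(u + 3)*(u - 4)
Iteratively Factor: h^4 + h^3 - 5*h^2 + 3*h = (h - 1)*(h^3 + 2*h^2 - 3*h) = (h - 1)^2*(h^2 + 3*h) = (h - 1)^2*(h + 3)*(h)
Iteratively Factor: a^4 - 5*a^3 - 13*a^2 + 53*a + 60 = (a + 3)*(a^3 - 8*a^2 + 11*a + 20) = (a - 5)*(a + 3)*(a^2 - 3*a - 4) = (a - 5)*(a - 4)*(a + 3)*(a + 1)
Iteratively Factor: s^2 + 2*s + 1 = (s + 1)*(s + 1)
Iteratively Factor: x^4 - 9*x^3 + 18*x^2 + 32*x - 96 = (x + 2)*(x^3 - 11*x^2 + 40*x - 48) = (x - 4)*(x + 2)*(x^2 - 7*x + 12) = (x - 4)*(x - 3)*(x + 2)*(x - 4)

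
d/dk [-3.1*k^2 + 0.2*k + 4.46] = 0.2 - 6.2*k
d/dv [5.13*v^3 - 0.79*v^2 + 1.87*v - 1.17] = 15.39*v^2 - 1.58*v + 1.87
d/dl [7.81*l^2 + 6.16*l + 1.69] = 15.62*l + 6.16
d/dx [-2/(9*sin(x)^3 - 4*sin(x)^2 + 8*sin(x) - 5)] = 2*(27*sin(x)^2 - 8*sin(x) + 8)*cos(x)/(9*sin(x)^3 - 4*sin(x)^2 + 8*sin(x) - 5)^2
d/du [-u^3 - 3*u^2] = 3*u*(-u - 2)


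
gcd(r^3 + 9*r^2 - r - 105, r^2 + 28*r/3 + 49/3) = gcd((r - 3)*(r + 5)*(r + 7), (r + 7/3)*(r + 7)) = r + 7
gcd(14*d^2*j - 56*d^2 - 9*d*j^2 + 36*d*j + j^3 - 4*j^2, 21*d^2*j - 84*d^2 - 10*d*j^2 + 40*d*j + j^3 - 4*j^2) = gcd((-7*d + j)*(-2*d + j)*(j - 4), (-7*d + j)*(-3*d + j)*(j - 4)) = 7*d*j - 28*d - j^2 + 4*j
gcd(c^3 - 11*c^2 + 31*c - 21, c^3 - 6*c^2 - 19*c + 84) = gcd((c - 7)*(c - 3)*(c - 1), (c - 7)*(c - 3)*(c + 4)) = c^2 - 10*c + 21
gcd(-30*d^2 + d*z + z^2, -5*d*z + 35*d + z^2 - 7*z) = -5*d + z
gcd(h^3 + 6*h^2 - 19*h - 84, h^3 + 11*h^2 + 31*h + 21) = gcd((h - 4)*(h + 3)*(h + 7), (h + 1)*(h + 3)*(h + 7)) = h^2 + 10*h + 21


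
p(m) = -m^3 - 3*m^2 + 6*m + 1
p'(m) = -3*m^2 - 6*m + 6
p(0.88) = 3.28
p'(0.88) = -1.60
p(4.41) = -116.65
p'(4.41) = -78.80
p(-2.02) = -15.12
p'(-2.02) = 5.88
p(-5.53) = 45.19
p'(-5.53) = -52.56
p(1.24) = 1.92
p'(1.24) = -6.05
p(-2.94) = -17.16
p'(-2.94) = -2.29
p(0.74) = 3.39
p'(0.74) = -0.08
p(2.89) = -30.85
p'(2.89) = -36.40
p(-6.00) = 73.00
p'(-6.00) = -66.00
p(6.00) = -287.00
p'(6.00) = -138.00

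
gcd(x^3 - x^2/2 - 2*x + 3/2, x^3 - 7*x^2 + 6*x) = x - 1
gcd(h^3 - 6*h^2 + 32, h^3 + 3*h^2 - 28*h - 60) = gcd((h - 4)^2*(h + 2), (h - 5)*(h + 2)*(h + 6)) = h + 2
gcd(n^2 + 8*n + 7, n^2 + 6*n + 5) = n + 1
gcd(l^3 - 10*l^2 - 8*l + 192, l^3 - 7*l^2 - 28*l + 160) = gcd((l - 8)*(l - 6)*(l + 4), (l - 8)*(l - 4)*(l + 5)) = l - 8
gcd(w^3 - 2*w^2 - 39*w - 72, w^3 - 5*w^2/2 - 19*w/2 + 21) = w + 3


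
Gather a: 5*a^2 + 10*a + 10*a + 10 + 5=5*a^2 + 20*a + 15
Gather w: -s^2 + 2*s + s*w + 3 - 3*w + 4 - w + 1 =-s^2 + 2*s + w*(s - 4) + 8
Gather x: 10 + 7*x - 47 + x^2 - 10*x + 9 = x^2 - 3*x - 28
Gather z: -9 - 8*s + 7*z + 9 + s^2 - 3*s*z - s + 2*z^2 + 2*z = s^2 - 9*s + 2*z^2 + z*(9 - 3*s)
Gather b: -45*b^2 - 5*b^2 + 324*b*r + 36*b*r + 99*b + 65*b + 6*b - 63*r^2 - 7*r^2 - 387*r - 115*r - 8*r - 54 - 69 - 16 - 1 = -50*b^2 + b*(360*r + 170) - 70*r^2 - 510*r - 140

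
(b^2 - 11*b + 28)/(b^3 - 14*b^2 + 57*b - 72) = (b^2 - 11*b + 28)/(b^3 - 14*b^2 + 57*b - 72)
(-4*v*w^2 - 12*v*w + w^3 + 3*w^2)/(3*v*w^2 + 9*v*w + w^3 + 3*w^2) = (-4*v + w)/(3*v + w)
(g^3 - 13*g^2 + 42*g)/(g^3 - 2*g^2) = (g^2 - 13*g + 42)/(g*(g - 2))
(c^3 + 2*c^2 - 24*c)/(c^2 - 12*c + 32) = c*(c + 6)/(c - 8)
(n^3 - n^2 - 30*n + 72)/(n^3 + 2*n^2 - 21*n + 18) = (n - 4)/(n - 1)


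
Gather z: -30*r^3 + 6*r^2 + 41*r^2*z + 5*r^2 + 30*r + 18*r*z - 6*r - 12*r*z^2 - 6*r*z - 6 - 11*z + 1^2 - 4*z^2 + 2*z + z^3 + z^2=-30*r^3 + 11*r^2 + 24*r + z^3 + z^2*(-12*r - 3) + z*(41*r^2 + 12*r - 9) - 5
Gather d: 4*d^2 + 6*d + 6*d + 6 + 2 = 4*d^2 + 12*d + 8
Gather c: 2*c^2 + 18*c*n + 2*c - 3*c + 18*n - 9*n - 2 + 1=2*c^2 + c*(18*n - 1) + 9*n - 1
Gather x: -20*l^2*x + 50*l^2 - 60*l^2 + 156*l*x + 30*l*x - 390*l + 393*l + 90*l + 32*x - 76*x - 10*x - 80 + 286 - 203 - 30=-10*l^2 + 93*l + x*(-20*l^2 + 186*l - 54) - 27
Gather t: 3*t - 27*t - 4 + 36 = 32 - 24*t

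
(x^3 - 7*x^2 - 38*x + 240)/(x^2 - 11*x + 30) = (x^2 - 2*x - 48)/(x - 6)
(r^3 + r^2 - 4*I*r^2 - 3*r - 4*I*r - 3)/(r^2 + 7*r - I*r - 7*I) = (r^2 + r*(1 - 3*I) - 3*I)/(r + 7)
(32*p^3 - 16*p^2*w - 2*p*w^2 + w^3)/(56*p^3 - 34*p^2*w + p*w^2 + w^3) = (4*p + w)/(7*p + w)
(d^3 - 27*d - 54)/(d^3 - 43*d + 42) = (d^3 - 27*d - 54)/(d^3 - 43*d + 42)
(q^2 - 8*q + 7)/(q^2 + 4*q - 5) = (q - 7)/(q + 5)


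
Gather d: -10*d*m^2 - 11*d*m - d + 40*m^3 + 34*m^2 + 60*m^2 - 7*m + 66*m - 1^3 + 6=d*(-10*m^2 - 11*m - 1) + 40*m^3 + 94*m^2 + 59*m + 5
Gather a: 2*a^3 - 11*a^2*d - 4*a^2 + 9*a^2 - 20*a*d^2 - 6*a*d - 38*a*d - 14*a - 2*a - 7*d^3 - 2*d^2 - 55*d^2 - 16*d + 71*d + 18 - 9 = 2*a^3 + a^2*(5 - 11*d) + a*(-20*d^2 - 44*d - 16) - 7*d^3 - 57*d^2 + 55*d + 9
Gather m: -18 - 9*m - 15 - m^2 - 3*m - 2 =-m^2 - 12*m - 35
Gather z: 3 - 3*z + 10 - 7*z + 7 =20 - 10*z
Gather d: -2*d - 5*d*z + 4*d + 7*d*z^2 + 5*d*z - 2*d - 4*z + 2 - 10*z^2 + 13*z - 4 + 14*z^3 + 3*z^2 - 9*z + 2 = 7*d*z^2 + 14*z^3 - 7*z^2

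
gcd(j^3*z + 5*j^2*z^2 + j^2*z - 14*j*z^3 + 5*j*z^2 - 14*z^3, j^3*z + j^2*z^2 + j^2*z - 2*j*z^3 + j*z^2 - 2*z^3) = j*z + z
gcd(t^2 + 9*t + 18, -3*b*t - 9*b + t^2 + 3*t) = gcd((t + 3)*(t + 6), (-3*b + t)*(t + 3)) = t + 3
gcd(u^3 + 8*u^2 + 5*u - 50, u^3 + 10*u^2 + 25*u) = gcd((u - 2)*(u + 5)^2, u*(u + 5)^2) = u^2 + 10*u + 25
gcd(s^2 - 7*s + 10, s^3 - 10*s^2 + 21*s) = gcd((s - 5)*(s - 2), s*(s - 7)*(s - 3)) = 1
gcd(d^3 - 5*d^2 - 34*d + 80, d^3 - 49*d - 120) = d^2 - 3*d - 40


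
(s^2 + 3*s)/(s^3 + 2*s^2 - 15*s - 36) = s/(s^2 - s - 12)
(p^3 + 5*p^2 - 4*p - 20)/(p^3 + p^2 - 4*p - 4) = (p + 5)/(p + 1)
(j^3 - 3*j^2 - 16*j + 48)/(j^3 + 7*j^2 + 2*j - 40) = (j^2 - 7*j + 12)/(j^2 + 3*j - 10)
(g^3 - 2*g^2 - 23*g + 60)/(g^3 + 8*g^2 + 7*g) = (g^3 - 2*g^2 - 23*g + 60)/(g*(g^2 + 8*g + 7))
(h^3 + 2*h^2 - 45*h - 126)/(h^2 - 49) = (h^2 + 9*h + 18)/(h + 7)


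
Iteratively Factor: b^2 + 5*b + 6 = (b + 3)*(b + 2)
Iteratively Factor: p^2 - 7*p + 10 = (p - 2)*(p - 5)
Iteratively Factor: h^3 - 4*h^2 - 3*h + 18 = (h - 3)*(h^2 - h - 6) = (h - 3)^2*(h + 2)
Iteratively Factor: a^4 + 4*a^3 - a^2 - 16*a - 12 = (a - 2)*(a^3 + 6*a^2 + 11*a + 6) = (a - 2)*(a + 3)*(a^2 + 3*a + 2) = (a - 2)*(a + 1)*(a + 3)*(a + 2)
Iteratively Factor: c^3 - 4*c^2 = (c)*(c^2 - 4*c) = c*(c - 4)*(c)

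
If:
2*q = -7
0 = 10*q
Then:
No Solution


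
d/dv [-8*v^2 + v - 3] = 1 - 16*v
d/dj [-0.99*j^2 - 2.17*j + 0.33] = -1.98*j - 2.17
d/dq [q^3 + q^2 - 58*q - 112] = 3*q^2 + 2*q - 58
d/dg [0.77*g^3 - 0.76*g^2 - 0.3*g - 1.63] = 2.31*g^2 - 1.52*g - 0.3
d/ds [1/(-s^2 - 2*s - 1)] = 2*(s + 1)/(s^2 + 2*s + 1)^2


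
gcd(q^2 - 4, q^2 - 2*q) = q - 2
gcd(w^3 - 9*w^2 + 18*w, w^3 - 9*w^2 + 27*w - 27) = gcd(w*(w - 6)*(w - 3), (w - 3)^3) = w - 3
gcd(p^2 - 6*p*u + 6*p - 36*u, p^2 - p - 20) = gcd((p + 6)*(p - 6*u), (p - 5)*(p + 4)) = 1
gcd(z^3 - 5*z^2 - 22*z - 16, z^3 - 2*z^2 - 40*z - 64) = z^2 - 6*z - 16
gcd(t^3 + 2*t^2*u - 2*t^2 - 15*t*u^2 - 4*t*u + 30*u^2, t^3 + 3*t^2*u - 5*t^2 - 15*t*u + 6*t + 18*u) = t - 2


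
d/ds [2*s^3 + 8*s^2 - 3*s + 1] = 6*s^2 + 16*s - 3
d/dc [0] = 0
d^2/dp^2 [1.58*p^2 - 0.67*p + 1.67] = 3.16000000000000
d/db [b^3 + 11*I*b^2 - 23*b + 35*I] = 3*b^2 + 22*I*b - 23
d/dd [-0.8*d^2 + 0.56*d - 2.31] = 0.56 - 1.6*d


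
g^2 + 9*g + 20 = (g + 4)*(g + 5)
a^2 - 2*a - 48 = (a - 8)*(a + 6)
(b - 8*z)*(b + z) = b^2 - 7*b*z - 8*z^2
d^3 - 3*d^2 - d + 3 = (d - 3)*(d - 1)*(d + 1)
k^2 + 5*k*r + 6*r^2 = (k + 2*r)*(k + 3*r)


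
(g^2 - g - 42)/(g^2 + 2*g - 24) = (g - 7)/(g - 4)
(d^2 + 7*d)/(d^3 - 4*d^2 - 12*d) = (d + 7)/(d^2 - 4*d - 12)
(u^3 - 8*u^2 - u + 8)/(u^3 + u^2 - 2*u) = (u^2 - 7*u - 8)/(u*(u + 2))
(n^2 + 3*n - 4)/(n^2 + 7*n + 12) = (n - 1)/(n + 3)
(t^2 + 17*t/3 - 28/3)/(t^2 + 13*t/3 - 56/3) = (3*t - 4)/(3*t - 8)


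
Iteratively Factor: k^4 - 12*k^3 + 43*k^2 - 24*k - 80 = (k + 1)*(k^3 - 13*k^2 + 56*k - 80) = (k - 4)*(k + 1)*(k^2 - 9*k + 20) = (k - 4)^2*(k + 1)*(k - 5)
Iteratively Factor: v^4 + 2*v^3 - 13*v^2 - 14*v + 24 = (v + 4)*(v^3 - 2*v^2 - 5*v + 6) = (v + 2)*(v + 4)*(v^2 - 4*v + 3) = (v - 3)*(v + 2)*(v + 4)*(v - 1)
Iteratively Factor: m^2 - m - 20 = (m + 4)*(m - 5)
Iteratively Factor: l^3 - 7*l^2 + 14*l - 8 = (l - 4)*(l^2 - 3*l + 2) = (l - 4)*(l - 2)*(l - 1)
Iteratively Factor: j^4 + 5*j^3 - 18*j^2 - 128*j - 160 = (j + 2)*(j^3 + 3*j^2 - 24*j - 80) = (j + 2)*(j + 4)*(j^2 - j - 20) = (j - 5)*(j + 2)*(j + 4)*(j + 4)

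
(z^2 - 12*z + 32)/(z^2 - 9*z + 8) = (z - 4)/(z - 1)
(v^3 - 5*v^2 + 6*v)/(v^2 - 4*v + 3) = v*(v - 2)/(v - 1)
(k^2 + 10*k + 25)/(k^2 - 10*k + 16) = (k^2 + 10*k + 25)/(k^2 - 10*k + 16)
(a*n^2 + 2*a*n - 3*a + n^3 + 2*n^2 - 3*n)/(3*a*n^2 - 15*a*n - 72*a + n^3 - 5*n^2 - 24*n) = (a*n - a + n^2 - n)/(3*a*n - 24*a + n^2 - 8*n)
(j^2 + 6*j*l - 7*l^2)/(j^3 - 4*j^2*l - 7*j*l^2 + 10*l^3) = (j + 7*l)/(j^2 - 3*j*l - 10*l^2)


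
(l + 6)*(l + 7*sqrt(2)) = l^2 + 6*l + 7*sqrt(2)*l + 42*sqrt(2)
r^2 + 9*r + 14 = (r + 2)*(r + 7)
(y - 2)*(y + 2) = y^2 - 4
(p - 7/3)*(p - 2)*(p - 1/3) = p^3 - 14*p^2/3 + 55*p/9 - 14/9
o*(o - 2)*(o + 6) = o^3 + 4*o^2 - 12*o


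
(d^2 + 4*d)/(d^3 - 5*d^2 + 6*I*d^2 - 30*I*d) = (d + 4)/(d^2 + d*(-5 + 6*I) - 30*I)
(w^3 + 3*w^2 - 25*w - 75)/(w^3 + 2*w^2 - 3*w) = (w^2 - 25)/(w*(w - 1))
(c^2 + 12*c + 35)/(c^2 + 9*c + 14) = (c + 5)/(c + 2)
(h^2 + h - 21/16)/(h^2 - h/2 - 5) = (-16*h^2 - 16*h + 21)/(8*(-2*h^2 + h + 10))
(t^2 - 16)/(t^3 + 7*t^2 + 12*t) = (t - 4)/(t*(t + 3))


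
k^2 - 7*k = k*(k - 7)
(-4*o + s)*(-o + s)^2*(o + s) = -4*o^4 + 5*o^3*s + 3*o^2*s^2 - 5*o*s^3 + s^4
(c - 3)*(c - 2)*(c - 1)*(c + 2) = c^4 - 4*c^3 - c^2 + 16*c - 12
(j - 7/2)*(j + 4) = j^2 + j/2 - 14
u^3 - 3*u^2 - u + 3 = (u - 3)*(u - 1)*(u + 1)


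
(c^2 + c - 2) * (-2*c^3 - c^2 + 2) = -2*c^5 - 3*c^4 + 3*c^3 + 4*c^2 + 2*c - 4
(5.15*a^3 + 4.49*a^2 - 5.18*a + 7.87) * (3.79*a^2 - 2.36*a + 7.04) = 19.5185*a^5 + 4.8631*a^4 + 6.0274*a^3 + 73.6617*a^2 - 55.0404*a + 55.4048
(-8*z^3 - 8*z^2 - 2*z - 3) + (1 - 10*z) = -8*z^3 - 8*z^2 - 12*z - 2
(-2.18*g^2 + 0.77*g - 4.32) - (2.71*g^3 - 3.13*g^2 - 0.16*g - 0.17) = -2.71*g^3 + 0.95*g^2 + 0.93*g - 4.15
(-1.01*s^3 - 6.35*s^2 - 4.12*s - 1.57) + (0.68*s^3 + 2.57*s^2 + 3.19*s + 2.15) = -0.33*s^3 - 3.78*s^2 - 0.93*s + 0.58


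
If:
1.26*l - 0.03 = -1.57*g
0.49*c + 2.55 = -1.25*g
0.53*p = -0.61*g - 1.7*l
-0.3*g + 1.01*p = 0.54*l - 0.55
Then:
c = -4.84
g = -0.14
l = 0.20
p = -0.48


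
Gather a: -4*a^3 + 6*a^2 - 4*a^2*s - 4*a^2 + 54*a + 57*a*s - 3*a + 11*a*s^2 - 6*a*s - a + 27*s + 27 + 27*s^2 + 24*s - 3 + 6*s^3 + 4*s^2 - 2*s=-4*a^3 + a^2*(2 - 4*s) + a*(11*s^2 + 51*s + 50) + 6*s^3 + 31*s^2 + 49*s + 24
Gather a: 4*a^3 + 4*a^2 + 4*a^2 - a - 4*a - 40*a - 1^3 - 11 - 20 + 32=4*a^3 + 8*a^2 - 45*a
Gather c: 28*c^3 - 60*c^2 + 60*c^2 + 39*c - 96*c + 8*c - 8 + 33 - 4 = 28*c^3 - 49*c + 21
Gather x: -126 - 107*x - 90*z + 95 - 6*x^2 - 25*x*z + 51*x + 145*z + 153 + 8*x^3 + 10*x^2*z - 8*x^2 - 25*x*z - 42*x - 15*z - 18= 8*x^3 + x^2*(10*z - 14) + x*(-50*z - 98) + 40*z + 104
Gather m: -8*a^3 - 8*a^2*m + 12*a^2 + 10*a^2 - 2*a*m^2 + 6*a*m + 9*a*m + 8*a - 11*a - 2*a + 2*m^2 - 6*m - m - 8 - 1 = -8*a^3 + 22*a^2 - 5*a + m^2*(2 - 2*a) + m*(-8*a^2 + 15*a - 7) - 9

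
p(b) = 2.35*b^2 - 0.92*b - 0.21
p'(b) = 4.7*b - 0.92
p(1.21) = 2.12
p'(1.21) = 4.77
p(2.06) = 7.87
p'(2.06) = 8.76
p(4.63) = 45.91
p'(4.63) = 20.84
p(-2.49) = 16.65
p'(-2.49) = -12.62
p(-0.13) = -0.05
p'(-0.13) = -1.53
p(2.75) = 15.03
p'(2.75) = 12.00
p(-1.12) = 3.77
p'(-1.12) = -6.18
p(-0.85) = 2.27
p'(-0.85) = -4.92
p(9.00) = 181.86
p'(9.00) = 41.38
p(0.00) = -0.21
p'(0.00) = -0.92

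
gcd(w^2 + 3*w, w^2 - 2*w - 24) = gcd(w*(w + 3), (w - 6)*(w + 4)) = 1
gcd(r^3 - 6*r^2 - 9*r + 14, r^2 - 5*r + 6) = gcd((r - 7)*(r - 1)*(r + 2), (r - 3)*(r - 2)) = 1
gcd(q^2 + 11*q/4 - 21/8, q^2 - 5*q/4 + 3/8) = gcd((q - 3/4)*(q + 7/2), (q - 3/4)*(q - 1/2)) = q - 3/4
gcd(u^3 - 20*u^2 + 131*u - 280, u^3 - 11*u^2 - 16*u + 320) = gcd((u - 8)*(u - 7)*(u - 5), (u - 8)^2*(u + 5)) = u - 8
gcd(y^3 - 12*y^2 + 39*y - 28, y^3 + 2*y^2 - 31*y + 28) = y^2 - 5*y + 4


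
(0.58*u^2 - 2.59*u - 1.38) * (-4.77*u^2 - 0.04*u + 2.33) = -2.7666*u^4 + 12.3311*u^3 + 8.0376*u^2 - 5.9795*u - 3.2154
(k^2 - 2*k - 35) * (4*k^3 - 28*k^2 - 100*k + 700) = 4*k^5 - 36*k^4 - 184*k^3 + 1880*k^2 + 2100*k - 24500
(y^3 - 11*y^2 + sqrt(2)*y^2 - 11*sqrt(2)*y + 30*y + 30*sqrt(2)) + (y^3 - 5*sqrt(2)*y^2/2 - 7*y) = 2*y^3 - 11*y^2 - 3*sqrt(2)*y^2/2 - 11*sqrt(2)*y + 23*y + 30*sqrt(2)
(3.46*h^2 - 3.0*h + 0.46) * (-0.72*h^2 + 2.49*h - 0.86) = -2.4912*h^4 + 10.7754*h^3 - 10.7768*h^2 + 3.7254*h - 0.3956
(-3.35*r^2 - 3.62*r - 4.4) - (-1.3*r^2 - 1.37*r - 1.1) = -2.05*r^2 - 2.25*r - 3.3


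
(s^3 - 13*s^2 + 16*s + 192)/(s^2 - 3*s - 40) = (s^2 - 5*s - 24)/(s + 5)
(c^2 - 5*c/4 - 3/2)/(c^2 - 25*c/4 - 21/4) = (c - 2)/(c - 7)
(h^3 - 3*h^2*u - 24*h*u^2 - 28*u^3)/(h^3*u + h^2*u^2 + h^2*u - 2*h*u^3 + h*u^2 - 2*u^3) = (-h^2 + 5*h*u + 14*u^2)/(u*(-h^2 + h*u - h + u))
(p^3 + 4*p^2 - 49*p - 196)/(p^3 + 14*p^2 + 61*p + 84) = (p - 7)/(p + 3)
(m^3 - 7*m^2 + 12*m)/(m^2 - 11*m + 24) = m*(m - 4)/(m - 8)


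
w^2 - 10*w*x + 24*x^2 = (w - 6*x)*(w - 4*x)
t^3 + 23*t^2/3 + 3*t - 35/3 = (t - 1)*(t + 5/3)*(t + 7)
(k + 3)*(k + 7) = k^2 + 10*k + 21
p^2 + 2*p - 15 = (p - 3)*(p + 5)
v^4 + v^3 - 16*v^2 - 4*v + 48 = (v - 3)*(v - 2)*(v + 2)*(v + 4)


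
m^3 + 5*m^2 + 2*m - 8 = (m - 1)*(m + 2)*(m + 4)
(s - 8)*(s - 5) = s^2 - 13*s + 40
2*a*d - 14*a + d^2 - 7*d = (2*a + d)*(d - 7)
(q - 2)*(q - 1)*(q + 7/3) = q^3 - 2*q^2/3 - 5*q + 14/3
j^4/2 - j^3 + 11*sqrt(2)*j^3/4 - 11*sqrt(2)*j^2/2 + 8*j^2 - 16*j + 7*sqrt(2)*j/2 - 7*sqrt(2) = (j/2 + sqrt(2)/2)*(j - 2)*(j + sqrt(2))*(j + 7*sqrt(2)/2)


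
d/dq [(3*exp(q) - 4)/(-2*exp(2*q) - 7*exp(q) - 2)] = ((3*exp(q) - 4)*(4*exp(q) + 7) - 6*exp(2*q) - 21*exp(q) - 6)*exp(q)/(2*exp(2*q) + 7*exp(q) + 2)^2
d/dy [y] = 1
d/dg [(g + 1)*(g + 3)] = 2*g + 4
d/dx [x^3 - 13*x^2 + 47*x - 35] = 3*x^2 - 26*x + 47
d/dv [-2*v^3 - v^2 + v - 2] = -6*v^2 - 2*v + 1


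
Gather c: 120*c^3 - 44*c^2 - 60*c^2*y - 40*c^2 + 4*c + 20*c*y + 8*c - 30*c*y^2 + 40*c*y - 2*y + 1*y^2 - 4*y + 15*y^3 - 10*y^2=120*c^3 + c^2*(-60*y - 84) + c*(-30*y^2 + 60*y + 12) + 15*y^3 - 9*y^2 - 6*y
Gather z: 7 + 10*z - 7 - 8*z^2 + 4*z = -8*z^2 + 14*z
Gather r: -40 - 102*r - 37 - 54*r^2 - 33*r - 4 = -54*r^2 - 135*r - 81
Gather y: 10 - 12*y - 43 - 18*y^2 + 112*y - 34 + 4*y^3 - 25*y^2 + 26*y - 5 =4*y^3 - 43*y^2 + 126*y - 72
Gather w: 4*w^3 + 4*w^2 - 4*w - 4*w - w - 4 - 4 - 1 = 4*w^3 + 4*w^2 - 9*w - 9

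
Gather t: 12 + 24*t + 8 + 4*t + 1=28*t + 21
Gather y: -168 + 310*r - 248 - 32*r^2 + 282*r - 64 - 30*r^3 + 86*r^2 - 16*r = -30*r^3 + 54*r^2 + 576*r - 480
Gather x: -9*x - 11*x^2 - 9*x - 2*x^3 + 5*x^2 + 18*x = -2*x^3 - 6*x^2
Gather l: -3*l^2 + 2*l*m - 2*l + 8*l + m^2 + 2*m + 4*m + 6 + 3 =-3*l^2 + l*(2*m + 6) + m^2 + 6*m + 9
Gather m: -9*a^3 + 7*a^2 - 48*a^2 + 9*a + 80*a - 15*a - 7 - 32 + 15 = -9*a^3 - 41*a^2 + 74*a - 24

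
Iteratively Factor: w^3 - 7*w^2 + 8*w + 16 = (w + 1)*(w^2 - 8*w + 16) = (w - 4)*(w + 1)*(w - 4)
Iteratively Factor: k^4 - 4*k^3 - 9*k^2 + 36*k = (k - 4)*(k^3 - 9*k) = (k - 4)*(k + 3)*(k^2 - 3*k) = k*(k - 4)*(k + 3)*(k - 3)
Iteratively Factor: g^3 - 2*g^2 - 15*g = (g + 3)*(g^2 - 5*g) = g*(g + 3)*(g - 5)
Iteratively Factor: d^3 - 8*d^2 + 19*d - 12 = (d - 3)*(d^2 - 5*d + 4) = (d - 3)*(d - 1)*(d - 4)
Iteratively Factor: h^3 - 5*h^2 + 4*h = (h - 4)*(h^2 - h) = (h - 4)*(h - 1)*(h)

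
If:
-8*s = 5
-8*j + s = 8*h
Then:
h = -j - 5/64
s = -5/8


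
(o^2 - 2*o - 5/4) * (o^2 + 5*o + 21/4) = o^4 + 3*o^3 - 6*o^2 - 67*o/4 - 105/16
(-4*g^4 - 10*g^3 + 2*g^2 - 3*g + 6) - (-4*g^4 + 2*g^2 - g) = -10*g^3 - 2*g + 6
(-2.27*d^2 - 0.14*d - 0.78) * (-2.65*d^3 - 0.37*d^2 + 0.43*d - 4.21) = 6.0155*d^5 + 1.2109*d^4 + 1.1427*d^3 + 9.7851*d^2 + 0.254*d + 3.2838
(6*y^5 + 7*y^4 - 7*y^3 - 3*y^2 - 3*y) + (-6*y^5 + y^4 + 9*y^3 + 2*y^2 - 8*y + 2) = 8*y^4 + 2*y^3 - y^2 - 11*y + 2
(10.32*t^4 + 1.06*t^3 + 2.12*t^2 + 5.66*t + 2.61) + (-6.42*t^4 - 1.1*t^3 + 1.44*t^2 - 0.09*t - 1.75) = 3.9*t^4 - 0.04*t^3 + 3.56*t^2 + 5.57*t + 0.86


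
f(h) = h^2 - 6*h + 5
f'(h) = 2*h - 6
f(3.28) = -3.92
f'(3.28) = 0.56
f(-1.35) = 14.92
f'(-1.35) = -8.70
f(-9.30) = 147.29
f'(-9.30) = -24.60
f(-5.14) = 62.26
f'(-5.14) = -16.28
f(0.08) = 4.53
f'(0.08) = -5.84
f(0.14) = 4.18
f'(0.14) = -5.72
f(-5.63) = 70.48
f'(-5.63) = -17.26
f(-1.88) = 19.81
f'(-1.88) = -9.76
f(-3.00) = 32.00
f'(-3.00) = -12.00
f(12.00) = 77.00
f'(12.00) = 18.00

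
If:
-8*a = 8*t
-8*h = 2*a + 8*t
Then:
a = -t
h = -3*t/4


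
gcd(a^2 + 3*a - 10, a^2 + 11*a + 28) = 1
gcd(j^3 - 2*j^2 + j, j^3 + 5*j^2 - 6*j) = j^2 - j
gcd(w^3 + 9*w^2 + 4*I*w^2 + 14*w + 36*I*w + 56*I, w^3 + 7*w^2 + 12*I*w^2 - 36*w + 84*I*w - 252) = w + 7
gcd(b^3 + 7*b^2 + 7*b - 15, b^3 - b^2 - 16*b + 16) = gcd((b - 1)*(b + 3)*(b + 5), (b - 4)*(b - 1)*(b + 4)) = b - 1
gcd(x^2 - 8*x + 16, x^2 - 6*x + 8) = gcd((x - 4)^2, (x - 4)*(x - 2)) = x - 4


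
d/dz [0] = 0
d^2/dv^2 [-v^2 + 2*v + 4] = -2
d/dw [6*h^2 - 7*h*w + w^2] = -7*h + 2*w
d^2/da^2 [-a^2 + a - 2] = -2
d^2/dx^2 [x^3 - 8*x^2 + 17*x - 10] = 6*x - 16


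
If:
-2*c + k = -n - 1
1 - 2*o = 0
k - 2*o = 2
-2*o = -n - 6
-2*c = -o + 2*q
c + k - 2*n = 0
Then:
No Solution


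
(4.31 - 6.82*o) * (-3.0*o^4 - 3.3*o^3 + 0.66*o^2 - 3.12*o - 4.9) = 20.46*o^5 + 9.576*o^4 - 18.7242*o^3 + 24.123*o^2 + 19.9708*o - 21.119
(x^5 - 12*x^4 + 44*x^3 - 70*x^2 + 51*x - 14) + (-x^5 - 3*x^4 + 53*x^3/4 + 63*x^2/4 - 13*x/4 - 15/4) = -15*x^4 + 229*x^3/4 - 217*x^2/4 + 191*x/4 - 71/4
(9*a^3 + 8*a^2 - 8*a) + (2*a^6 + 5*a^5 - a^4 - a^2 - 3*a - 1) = 2*a^6 + 5*a^5 - a^4 + 9*a^3 + 7*a^2 - 11*a - 1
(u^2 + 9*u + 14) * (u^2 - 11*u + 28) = u^4 - 2*u^3 - 57*u^2 + 98*u + 392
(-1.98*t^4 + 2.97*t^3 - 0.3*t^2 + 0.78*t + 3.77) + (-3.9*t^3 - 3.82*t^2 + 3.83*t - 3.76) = -1.98*t^4 - 0.93*t^3 - 4.12*t^2 + 4.61*t + 0.0100000000000002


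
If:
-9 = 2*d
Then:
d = -9/2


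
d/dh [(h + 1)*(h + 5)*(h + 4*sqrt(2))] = 3*h^2 + 8*sqrt(2)*h + 12*h + 5 + 24*sqrt(2)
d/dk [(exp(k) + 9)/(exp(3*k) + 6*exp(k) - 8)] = (-3*(exp(k) + 9)*(exp(2*k) + 2) + exp(3*k) + 6*exp(k) - 8)*exp(k)/(exp(3*k) + 6*exp(k) - 8)^2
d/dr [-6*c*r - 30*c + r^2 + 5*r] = -6*c + 2*r + 5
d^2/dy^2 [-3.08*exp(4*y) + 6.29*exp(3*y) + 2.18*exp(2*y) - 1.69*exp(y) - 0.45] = (-49.28*exp(3*y) + 56.61*exp(2*y) + 8.72*exp(y) - 1.69)*exp(y)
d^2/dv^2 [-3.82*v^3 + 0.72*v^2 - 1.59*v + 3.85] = 1.44 - 22.92*v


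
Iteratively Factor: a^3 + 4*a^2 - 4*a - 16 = (a - 2)*(a^2 + 6*a + 8) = (a - 2)*(a + 4)*(a + 2)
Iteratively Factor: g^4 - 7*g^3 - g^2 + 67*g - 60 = (g + 3)*(g^3 - 10*g^2 + 29*g - 20) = (g - 1)*(g + 3)*(g^2 - 9*g + 20) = (g - 4)*(g - 1)*(g + 3)*(g - 5)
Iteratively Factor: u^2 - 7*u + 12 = (u - 3)*(u - 4)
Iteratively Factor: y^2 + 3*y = (y + 3)*(y)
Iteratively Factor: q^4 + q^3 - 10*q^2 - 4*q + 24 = (q - 2)*(q^3 + 3*q^2 - 4*q - 12) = (q - 2)*(q + 2)*(q^2 + q - 6) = (q - 2)^2*(q + 2)*(q + 3)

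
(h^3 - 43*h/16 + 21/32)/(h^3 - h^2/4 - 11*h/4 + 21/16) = (4*h - 1)/(2*(2*h - 1))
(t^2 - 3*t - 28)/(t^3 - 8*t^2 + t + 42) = (t + 4)/(t^2 - t - 6)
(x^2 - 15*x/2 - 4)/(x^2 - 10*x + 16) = (x + 1/2)/(x - 2)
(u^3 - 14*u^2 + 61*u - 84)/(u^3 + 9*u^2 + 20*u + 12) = (u^3 - 14*u^2 + 61*u - 84)/(u^3 + 9*u^2 + 20*u + 12)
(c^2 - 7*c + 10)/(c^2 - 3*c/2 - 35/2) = 2*(c - 2)/(2*c + 7)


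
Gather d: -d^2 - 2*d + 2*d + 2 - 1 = 1 - d^2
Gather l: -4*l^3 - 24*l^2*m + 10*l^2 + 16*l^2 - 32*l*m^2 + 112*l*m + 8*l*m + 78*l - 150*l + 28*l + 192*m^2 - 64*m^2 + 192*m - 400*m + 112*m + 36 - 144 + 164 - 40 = -4*l^3 + l^2*(26 - 24*m) + l*(-32*m^2 + 120*m - 44) + 128*m^2 - 96*m + 16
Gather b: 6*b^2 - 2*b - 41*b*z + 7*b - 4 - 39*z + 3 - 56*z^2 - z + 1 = 6*b^2 + b*(5 - 41*z) - 56*z^2 - 40*z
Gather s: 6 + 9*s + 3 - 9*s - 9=0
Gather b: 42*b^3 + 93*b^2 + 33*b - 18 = 42*b^3 + 93*b^2 + 33*b - 18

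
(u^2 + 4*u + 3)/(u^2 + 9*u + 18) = (u + 1)/(u + 6)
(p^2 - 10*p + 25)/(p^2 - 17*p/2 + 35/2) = 2*(p - 5)/(2*p - 7)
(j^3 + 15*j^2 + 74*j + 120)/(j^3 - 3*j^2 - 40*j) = (j^2 + 10*j + 24)/(j*(j - 8))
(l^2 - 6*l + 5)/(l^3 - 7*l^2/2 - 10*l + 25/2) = 2/(2*l + 5)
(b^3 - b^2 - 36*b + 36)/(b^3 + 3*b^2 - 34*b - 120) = (b^2 + 5*b - 6)/(b^2 + 9*b + 20)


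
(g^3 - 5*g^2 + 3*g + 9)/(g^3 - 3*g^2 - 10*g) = (-g^3 + 5*g^2 - 3*g - 9)/(g*(-g^2 + 3*g + 10))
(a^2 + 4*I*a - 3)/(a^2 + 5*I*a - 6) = (a + I)/(a + 2*I)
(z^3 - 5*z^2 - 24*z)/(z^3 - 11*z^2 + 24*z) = (z + 3)/(z - 3)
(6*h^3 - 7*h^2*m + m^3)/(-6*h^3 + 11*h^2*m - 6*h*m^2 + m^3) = (-3*h - m)/(3*h - m)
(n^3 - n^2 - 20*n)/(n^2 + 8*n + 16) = n*(n - 5)/(n + 4)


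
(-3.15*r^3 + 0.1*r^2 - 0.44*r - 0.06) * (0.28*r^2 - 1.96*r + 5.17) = -0.882*r^5 + 6.202*r^4 - 16.6047*r^3 + 1.3626*r^2 - 2.1572*r - 0.3102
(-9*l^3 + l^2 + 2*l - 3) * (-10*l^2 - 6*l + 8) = 90*l^5 + 44*l^4 - 98*l^3 + 26*l^2 + 34*l - 24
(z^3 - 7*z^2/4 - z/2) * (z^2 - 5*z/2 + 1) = z^5 - 17*z^4/4 + 39*z^3/8 - z^2/2 - z/2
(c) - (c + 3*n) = -3*n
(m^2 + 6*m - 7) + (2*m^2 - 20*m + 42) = 3*m^2 - 14*m + 35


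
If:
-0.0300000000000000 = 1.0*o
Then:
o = -0.03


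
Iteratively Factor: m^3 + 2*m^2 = (m)*(m^2 + 2*m) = m^2*(m + 2)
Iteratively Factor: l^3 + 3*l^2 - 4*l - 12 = (l + 3)*(l^2 - 4) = (l + 2)*(l + 3)*(l - 2)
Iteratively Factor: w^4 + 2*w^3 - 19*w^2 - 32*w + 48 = (w + 3)*(w^3 - w^2 - 16*w + 16) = (w - 4)*(w + 3)*(w^2 + 3*w - 4) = (w - 4)*(w + 3)*(w + 4)*(w - 1)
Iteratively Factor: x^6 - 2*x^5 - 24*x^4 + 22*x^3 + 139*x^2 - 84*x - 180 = (x + 3)*(x^5 - 5*x^4 - 9*x^3 + 49*x^2 - 8*x - 60) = (x + 1)*(x + 3)*(x^4 - 6*x^3 - 3*x^2 + 52*x - 60) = (x - 2)*(x + 1)*(x + 3)*(x^3 - 4*x^2 - 11*x + 30) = (x - 2)*(x + 1)*(x + 3)^2*(x^2 - 7*x + 10) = (x - 2)^2*(x + 1)*(x + 3)^2*(x - 5)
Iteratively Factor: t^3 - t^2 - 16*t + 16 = (t + 4)*(t^2 - 5*t + 4) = (t - 4)*(t + 4)*(t - 1)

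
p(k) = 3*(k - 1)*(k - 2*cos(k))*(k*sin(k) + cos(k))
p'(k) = 3*k*(k - 1)*(k - 2*cos(k))*cos(k) + 3*(k - 1)*(k*sin(k) + cos(k))*(2*sin(k) + 1) + 3*(k - 2*cos(k))*(k*sin(k) + cos(k))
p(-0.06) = 6.55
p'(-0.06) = -9.38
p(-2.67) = 3.15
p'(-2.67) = 22.08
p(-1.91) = 15.95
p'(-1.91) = 12.78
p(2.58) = 10.68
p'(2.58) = -32.30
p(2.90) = -7.65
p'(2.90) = -84.07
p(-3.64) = -68.64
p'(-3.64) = 169.90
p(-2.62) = 4.22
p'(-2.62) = 20.67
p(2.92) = -9.37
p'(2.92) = -87.57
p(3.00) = -16.93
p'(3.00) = -101.57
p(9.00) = 726.72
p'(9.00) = -1916.53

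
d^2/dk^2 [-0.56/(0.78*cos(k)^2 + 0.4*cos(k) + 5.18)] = (1.362816*(1 - cos(k)^2)^2 + 0.52416*cos(k)^3 - 8.279488*cos(k)^2 - 2.20864*cos(k) + 2.983232)/(0.78*cos(k)^2 + 0.4*cos(k) + 5.18)^3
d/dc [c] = 1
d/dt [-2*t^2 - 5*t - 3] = -4*t - 5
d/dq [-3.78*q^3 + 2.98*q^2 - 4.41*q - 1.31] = -11.34*q^2 + 5.96*q - 4.41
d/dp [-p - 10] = -1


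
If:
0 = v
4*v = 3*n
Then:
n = 0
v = 0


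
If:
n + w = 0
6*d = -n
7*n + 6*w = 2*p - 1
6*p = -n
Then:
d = 1/8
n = -3/4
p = 1/8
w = 3/4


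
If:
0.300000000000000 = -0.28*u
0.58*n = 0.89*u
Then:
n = -1.64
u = -1.07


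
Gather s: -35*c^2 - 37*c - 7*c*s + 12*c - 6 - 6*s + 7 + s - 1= -35*c^2 - 25*c + s*(-7*c - 5)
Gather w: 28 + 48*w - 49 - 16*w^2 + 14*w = -16*w^2 + 62*w - 21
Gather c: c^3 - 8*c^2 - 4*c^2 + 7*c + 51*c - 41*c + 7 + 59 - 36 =c^3 - 12*c^2 + 17*c + 30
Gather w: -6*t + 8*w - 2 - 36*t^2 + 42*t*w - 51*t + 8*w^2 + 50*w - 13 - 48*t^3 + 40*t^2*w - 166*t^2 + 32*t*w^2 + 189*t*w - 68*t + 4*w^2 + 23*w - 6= -48*t^3 - 202*t^2 - 125*t + w^2*(32*t + 12) + w*(40*t^2 + 231*t + 81) - 21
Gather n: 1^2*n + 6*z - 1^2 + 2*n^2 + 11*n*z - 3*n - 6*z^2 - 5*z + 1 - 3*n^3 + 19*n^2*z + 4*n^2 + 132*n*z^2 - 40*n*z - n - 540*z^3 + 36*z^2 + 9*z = -3*n^3 + n^2*(19*z + 6) + n*(132*z^2 - 29*z - 3) - 540*z^3 + 30*z^2 + 10*z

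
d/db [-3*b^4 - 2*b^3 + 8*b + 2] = -12*b^3 - 6*b^2 + 8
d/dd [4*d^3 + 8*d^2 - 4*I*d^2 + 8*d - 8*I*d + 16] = 12*d^2 + 8*d*(2 - I) + 8 - 8*I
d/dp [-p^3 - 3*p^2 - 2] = 3*p*(-p - 2)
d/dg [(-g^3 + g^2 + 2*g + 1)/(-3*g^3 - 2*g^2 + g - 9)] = (5*g^4 + 10*g^3 + 41*g^2 - 14*g - 19)/(9*g^6 + 12*g^5 - 2*g^4 + 50*g^3 + 37*g^2 - 18*g + 81)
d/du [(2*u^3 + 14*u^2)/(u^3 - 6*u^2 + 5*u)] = 2*(-13*u^2 + 10*u + 35)/(u^4 - 12*u^3 + 46*u^2 - 60*u + 25)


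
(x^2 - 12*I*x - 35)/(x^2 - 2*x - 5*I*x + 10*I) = (x - 7*I)/(x - 2)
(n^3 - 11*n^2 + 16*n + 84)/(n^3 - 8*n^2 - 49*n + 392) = (n^2 - 4*n - 12)/(n^2 - n - 56)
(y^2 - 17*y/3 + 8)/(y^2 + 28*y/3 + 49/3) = (3*y^2 - 17*y + 24)/(3*y^2 + 28*y + 49)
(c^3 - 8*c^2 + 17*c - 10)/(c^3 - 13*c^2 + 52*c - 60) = (c - 1)/(c - 6)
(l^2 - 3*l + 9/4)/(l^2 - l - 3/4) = (2*l - 3)/(2*l + 1)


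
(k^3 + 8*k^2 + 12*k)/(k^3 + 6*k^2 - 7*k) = (k^2 + 8*k + 12)/(k^2 + 6*k - 7)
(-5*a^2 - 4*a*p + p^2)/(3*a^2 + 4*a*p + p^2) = (-5*a + p)/(3*a + p)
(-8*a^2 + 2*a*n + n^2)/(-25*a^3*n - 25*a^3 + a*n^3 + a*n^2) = (8*a^2 - 2*a*n - n^2)/(a*(25*a^2*n + 25*a^2 - n^3 - n^2))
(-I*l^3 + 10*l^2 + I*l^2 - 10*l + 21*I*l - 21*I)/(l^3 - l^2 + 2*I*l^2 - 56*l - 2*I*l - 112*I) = (-I*l^3 + l^2*(10 + I) + l*(-10 + 21*I) - 21*I)/(l^3 + l^2*(-1 + 2*I) - 2*l*(28 + I) - 112*I)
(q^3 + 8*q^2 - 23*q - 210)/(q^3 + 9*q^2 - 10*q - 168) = (q - 5)/(q - 4)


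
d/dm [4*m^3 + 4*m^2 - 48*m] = 12*m^2 + 8*m - 48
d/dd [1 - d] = -1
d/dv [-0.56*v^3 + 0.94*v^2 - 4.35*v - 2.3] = -1.68*v^2 + 1.88*v - 4.35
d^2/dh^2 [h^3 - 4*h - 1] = 6*h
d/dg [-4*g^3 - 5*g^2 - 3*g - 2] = -12*g^2 - 10*g - 3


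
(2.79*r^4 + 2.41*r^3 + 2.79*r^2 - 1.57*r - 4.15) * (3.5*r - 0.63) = 9.765*r^5 + 6.6773*r^4 + 8.2467*r^3 - 7.2527*r^2 - 13.5359*r + 2.6145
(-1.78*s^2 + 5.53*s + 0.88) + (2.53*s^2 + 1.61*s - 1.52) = 0.75*s^2 + 7.14*s - 0.64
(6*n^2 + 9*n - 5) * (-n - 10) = -6*n^3 - 69*n^2 - 85*n + 50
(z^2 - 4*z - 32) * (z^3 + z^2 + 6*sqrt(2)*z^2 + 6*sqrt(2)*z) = z^5 - 3*z^4 + 6*sqrt(2)*z^4 - 36*z^3 - 18*sqrt(2)*z^3 - 216*sqrt(2)*z^2 - 32*z^2 - 192*sqrt(2)*z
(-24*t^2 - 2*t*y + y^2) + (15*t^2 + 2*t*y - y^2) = -9*t^2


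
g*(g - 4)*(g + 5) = g^3 + g^2 - 20*g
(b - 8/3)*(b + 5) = b^2 + 7*b/3 - 40/3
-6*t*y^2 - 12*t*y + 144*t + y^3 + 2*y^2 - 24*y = (-6*t + y)*(y - 4)*(y + 6)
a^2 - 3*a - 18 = (a - 6)*(a + 3)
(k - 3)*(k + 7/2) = k^2 + k/2 - 21/2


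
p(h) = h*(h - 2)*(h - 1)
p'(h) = h*(h - 2) + h*(h - 1) + (h - 2)*(h - 1)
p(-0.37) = -1.20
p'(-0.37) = 4.63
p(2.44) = 1.55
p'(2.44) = 5.22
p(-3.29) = -74.66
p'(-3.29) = 54.21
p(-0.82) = -4.21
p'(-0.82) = 8.94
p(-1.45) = -12.26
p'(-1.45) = 17.01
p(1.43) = -0.35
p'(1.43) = -0.45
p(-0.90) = -4.96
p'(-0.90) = 9.83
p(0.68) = 0.29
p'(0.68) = -0.69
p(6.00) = 120.00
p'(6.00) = 74.00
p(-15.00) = -4080.00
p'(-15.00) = 767.00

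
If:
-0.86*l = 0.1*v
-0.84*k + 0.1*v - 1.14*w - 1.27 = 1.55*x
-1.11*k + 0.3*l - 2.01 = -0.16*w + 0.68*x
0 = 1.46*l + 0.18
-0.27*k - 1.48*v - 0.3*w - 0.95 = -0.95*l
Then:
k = -5.49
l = -0.12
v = 1.06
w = -3.84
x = 5.05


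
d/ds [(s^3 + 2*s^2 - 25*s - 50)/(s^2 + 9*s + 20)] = (s^2 + 8*s - 2)/(s^2 + 8*s + 16)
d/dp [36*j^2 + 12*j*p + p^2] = 12*j + 2*p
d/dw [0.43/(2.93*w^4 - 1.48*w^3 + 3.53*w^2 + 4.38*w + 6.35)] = (-5.0396*w^3 + 1.9092*w^2 - 3.0358*w - 1.8834)/(2.93*w^4 - 1.48*w^3 + 3.53*w^2 + 4.38*w + 6.35)^2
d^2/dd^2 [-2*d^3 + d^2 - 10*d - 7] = 2 - 12*d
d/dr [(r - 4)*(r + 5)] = 2*r + 1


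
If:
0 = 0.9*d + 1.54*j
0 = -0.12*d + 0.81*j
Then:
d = 0.00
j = 0.00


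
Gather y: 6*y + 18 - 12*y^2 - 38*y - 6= -12*y^2 - 32*y + 12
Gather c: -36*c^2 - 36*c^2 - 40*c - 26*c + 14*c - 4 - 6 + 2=-72*c^2 - 52*c - 8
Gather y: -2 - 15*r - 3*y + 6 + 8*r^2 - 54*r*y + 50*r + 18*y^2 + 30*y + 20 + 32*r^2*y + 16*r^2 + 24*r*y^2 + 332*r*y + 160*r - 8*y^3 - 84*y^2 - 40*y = 24*r^2 + 195*r - 8*y^3 + y^2*(24*r - 66) + y*(32*r^2 + 278*r - 13) + 24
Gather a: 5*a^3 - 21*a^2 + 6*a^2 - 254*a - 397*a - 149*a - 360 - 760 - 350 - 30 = 5*a^3 - 15*a^2 - 800*a - 1500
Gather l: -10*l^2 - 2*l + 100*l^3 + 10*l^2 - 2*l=100*l^3 - 4*l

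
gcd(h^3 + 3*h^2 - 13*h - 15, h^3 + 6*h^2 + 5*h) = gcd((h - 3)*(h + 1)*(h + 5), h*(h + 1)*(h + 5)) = h^2 + 6*h + 5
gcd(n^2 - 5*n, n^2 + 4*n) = n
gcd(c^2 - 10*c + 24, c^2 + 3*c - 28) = c - 4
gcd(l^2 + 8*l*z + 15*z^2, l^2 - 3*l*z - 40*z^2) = l + 5*z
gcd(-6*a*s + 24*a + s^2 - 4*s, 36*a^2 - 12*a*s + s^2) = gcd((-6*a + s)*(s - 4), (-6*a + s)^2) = -6*a + s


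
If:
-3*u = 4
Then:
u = -4/3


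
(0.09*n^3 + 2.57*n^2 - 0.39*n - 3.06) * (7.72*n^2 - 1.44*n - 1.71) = 0.6948*n^5 + 19.7108*n^4 - 6.8655*n^3 - 27.4563*n^2 + 5.0733*n + 5.2326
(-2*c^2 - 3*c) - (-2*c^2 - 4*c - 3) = c + 3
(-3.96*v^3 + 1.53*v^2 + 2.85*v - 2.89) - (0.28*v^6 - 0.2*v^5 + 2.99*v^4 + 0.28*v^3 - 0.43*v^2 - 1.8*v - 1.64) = -0.28*v^6 + 0.2*v^5 - 2.99*v^4 - 4.24*v^3 + 1.96*v^2 + 4.65*v - 1.25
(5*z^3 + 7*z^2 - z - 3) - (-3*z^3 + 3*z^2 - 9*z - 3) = 8*z^3 + 4*z^2 + 8*z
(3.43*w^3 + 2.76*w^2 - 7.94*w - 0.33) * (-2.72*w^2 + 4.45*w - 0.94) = -9.3296*w^5 + 7.7563*w^4 + 30.6546*w^3 - 37.0298*w^2 + 5.9951*w + 0.3102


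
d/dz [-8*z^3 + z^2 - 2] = 2*z*(1 - 12*z)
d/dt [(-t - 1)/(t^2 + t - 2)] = (-t^2 - t + (t + 1)*(2*t + 1) + 2)/(t^2 + t - 2)^2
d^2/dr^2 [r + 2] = 0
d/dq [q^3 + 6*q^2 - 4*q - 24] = 3*q^2 + 12*q - 4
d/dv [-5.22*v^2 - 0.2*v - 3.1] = -10.44*v - 0.2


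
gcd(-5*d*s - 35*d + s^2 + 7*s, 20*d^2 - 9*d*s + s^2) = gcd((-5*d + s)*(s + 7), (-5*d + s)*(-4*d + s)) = -5*d + s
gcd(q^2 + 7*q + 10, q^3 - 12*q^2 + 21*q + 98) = q + 2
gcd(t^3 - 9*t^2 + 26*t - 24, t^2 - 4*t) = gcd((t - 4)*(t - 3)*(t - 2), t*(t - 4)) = t - 4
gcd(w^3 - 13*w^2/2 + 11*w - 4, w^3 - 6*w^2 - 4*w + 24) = w - 2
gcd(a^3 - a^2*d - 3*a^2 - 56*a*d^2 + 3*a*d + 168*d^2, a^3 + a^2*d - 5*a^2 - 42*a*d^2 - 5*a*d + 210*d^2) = a + 7*d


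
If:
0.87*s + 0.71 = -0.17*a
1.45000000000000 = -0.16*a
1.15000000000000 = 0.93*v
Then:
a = -9.06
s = 0.95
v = 1.24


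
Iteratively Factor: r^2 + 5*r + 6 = (r + 2)*(r + 3)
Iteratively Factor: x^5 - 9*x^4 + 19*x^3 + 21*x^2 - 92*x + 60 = (x - 2)*(x^4 - 7*x^3 + 5*x^2 + 31*x - 30) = (x - 3)*(x - 2)*(x^3 - 4*x^2 - 7*x + 10) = (x - 3)*(x - 2)*(x + 2)*(x^2 - 6*x + 5) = (x - 5)*(x - 3)*(x - 2)*(x + 2)*(x - 1)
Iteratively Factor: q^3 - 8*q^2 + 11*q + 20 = (q + 1)*(q^2 - 9*q + 20) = (q - 5)*(q + 1)*(q - 4)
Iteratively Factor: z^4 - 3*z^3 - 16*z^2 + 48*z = (z - 4)*(z^3 + z^2 - 12*z) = (z - 4)*(z - 3)*(z^2 + 4*z) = z*(z - 4)*(z - 3)*(z + 4)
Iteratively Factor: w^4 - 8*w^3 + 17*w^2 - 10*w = (w - 2)*(w^3 - 6*w^2 + 5*w) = w*(w - 2)*(w^2 - 6*w + 5) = w*(w - 2)*(w - 1)*(w - 5)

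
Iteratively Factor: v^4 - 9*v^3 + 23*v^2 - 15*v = (v - 1)*(v^3 - 8*v^2 + 15*v) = v*(v - 1)*(v^2 - 8*v + 15) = v*(v - 3)*(v - 1)*(v - 5)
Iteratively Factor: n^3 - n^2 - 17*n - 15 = (n + 3)*(n^2 - 4*n - 5) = (n + 1)*(n + 3)*(n - 5)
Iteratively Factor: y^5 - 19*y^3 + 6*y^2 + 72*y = (y + 4)*(y^4 - 4*y^3 - 3*y^2 + 18*y) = (y - 3)*(y + 4)*(y^3 - y^2 - 6*y) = y*(y - 3)*(y + 4)*(y^2 - y - 6) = y*(y - 3)*(y + 2)*(y + 4)*(y - 3)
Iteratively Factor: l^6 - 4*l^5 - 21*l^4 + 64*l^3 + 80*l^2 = (l + 1)*(l^5 - 5*l^4 - 16*l^3 + 80*l^2) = (l - 4)*(l + 1)*(l^4 - l^3 - 20*l^2) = l*(l - 4)*(l + 1)*(l^3 - l^2 - 20*l) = l^2*(l - 4)*(l + 1)*(l^2 - l - 20) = l^2*(l - 5)*(l - 4)*(l + 1)*(l + 4)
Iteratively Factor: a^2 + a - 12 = (a - 3)*(a + 4)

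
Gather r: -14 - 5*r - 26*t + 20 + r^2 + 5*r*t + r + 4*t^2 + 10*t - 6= r^2 + r*(5*t - 4) + 4*t^2 - 16*t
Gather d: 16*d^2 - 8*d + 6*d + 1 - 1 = 16*d^2 - 2*d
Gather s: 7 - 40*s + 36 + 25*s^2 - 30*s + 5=25*s^2 - 70*s + 48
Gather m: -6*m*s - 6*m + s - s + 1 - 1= m*(-6*s - 6)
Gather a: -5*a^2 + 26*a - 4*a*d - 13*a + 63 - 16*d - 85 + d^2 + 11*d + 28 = -5*a^2 + a*(13 - 4*d) + d^2 - 5*d + 6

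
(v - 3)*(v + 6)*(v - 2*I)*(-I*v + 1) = -I*v^4 - v^3 - 3*I*v^3 - 3*v^2 + 16*I*v^2 + 18*v - 6*I*v + 36*I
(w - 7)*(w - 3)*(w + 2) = w^3 - 8*w^2 + w + 42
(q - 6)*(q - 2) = q^2 - 8*q + 12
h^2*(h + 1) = h^3 + h^2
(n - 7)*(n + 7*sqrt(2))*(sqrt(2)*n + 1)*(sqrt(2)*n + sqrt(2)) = 2*n^4 - 12*n^3 + 15*sqrt(2)*n^3 - 90*sqrt(2)*n^2 - 105*sqrt(2)*n - 84*n - 98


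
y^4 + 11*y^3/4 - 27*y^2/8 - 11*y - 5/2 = (y - 2)*(y + 1/4)*(y + 2)*(y + 5/2)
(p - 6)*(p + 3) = p^2 - 3*p - 18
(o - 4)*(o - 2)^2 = o^3 - 8*o^2 + 20*o - 16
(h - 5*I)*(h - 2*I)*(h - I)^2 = h^4 - 9*I*h^3 - 25*h^2 + 27*I*h + 10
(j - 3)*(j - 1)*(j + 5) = j^3 + j^2 - 17*j + 15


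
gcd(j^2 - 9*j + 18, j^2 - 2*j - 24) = j - 6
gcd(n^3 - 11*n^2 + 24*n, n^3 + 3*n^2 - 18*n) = n^2 - 3*n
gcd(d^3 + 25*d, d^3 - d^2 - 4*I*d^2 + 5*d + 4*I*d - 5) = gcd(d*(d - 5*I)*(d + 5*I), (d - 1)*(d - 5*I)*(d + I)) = d - 5*I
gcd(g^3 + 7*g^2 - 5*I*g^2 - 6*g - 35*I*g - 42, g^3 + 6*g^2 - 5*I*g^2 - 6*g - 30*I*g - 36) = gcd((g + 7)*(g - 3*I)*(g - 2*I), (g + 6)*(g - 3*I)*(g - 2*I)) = g^2 - 5*I*g - 6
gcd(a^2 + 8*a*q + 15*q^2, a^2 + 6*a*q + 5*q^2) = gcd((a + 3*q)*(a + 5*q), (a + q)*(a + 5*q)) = a + 5*q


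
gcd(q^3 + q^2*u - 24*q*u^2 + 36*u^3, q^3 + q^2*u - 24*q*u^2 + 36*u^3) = q^3 + q^2*u - 24*q*u^2 + 36*u^3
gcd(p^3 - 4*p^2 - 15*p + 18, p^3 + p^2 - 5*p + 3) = p^2 + 2*p - 3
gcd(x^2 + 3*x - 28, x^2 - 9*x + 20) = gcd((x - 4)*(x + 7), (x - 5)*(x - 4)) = x - 4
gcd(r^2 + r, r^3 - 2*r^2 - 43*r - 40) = r + 1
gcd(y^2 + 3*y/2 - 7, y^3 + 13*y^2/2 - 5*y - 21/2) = 1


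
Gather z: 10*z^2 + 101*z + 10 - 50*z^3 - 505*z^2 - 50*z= -50*z^3 - 495*z^2 + 51*z + 10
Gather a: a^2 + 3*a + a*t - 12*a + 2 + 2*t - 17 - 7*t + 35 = a^2 + a*(t - 9) - 5*t + 20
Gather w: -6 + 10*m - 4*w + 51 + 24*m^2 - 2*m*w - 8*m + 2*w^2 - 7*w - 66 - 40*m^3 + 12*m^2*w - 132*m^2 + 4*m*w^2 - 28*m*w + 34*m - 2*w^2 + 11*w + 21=-40*m^3 - 108*m^2 + 4*m*w^2 + 36*m + w*(12*m^2 - 30*m)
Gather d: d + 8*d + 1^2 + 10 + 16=9*d + 27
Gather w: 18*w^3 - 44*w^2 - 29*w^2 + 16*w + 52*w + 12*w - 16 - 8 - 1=18*w^3 - 73*w^2 + 80*w - 25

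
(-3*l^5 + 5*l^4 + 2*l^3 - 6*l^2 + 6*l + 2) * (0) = 0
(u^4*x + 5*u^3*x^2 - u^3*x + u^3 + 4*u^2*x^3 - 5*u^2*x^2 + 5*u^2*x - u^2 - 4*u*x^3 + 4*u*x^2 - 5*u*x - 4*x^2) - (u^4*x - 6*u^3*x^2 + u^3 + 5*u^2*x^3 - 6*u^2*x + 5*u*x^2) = 11*u^3*x^2 - u^3*x - u^2*x^3 - 5*u^2*x^2 + 11*u^2*x - u^2 - 4*u*x^3 - u*x^2 - 5*u*x - 4*x^2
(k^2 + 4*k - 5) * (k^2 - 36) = k^4 + 4*k^3 - 41*k^2 - 144*k + 180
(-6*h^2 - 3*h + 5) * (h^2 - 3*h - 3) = -6*h^4 + 15*h^3 + 32*h^2 - 6*h - 15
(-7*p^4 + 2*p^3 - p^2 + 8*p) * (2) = -14*p^4 + 4*p^3 - 2*p^2 + 16*p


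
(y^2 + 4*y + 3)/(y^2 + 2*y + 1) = (y + 3)/(y + 1)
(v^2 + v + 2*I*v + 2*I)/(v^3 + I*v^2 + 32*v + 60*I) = (v + 1)/(v^2 - I*v + 30)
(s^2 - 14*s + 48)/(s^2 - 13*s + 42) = (s - 8)/(s - 7)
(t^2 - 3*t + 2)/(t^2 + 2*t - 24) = (t^2 - 3*t + 2)/(t^2 + 2*t - 24)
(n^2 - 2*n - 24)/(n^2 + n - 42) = (n + 4)/(n + 7)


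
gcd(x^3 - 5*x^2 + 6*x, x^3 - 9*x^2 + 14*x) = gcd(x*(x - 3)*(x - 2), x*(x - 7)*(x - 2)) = x^2 - 2*x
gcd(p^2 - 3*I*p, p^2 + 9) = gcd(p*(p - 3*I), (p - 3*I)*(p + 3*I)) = p - 3*I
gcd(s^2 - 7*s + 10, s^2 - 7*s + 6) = 1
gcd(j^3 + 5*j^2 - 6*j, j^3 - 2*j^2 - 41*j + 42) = j^2 + 5*j - 6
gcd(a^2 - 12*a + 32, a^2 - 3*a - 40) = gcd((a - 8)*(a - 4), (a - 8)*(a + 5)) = a - 8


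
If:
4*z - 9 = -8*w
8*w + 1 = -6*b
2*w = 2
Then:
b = -3/2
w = 1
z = 1/4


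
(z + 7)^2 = z^2 + 14*z + 49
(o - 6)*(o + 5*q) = o^2 + 5*o*q - 6*o - 30*q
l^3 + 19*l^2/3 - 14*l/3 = l*(l - 2/3)*(l + 7)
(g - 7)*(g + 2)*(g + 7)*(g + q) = g^4 + g^3*q + 2*g^3 + 2*g^2*q - 49*g^2 - 49*g*q - 98*g - 98*q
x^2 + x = x*(x + 1)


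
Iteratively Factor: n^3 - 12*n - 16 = (n + 2)*(n^2 - 2*n - 8) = (n - 4)*(n + 2)*(n + 2)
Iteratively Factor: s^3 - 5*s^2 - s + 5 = (s - 5)*(s^2 - 1) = (s - 5)*(s - 1)*(s + 1)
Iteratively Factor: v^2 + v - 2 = (v + 2)*(v - 1)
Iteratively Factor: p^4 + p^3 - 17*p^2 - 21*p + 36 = (p + 3)*(p^3 - 2*p^2 - 11*p + 12) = (p + 3)^2*(p^2 - 5*p + 4) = (p - 1)*(p + 3)^2*(p - 4)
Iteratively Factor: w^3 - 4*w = (w)*(w^2 - 4) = w*(w + 2)*(w - 2)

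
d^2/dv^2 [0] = 0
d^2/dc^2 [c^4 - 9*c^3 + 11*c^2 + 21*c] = 12*c^2 - 54*c + 22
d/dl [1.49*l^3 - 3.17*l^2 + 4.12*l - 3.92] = 4.47*l^2 - 6.34*l + 4.12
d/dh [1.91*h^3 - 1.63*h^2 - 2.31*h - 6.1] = 5.73*h^2 - 3.26*h - 2.31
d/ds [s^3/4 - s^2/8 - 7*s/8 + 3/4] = 3*s^2/4 - s/4 - 7/8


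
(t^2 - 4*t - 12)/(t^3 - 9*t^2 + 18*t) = (t + 2)/(t*(t - 3))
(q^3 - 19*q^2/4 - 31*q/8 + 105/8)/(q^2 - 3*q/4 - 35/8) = (2*q^2 - 13*q + 15)/(2*q - 5)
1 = 1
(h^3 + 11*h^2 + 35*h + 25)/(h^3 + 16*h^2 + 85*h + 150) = (h + 1)/(h + 6)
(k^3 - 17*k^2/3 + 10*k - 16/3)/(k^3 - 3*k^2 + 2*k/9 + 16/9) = 3*(k - 2)/(3*k + 2)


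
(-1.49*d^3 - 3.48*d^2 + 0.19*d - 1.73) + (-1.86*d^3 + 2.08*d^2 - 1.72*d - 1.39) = -3.35*d^3 - 1.4*d^2 - 1.53*d - 3.12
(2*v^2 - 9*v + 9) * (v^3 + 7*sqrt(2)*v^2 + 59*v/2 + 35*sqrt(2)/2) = 2*v^5 - 9*v^4 + 14*sqrt(2)*v^4 - 63*sqrt(2)*v^3 + 68*v^3 - 531*v^2/2 + 98*sqrt(2)*v^2 - 315*sqrt(2)*v/2 + 531*v/2 + 315*sqrt(2)/2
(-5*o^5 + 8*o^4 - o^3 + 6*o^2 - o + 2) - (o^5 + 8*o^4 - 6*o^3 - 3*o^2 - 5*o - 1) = -6*o^5 + 5*o^3 + 9*o^2 + 4*o + 3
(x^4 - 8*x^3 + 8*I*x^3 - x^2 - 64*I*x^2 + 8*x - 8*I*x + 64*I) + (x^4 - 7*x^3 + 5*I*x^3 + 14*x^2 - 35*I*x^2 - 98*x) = 2*x^4 - 15*x^3 + 13*I*x^3 + 13*x^2 - 99*I*x^2 - 90*x - 8*I*x + 64*I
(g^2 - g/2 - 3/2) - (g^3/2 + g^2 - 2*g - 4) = -g^3/2 + 3*g/2 + 5/2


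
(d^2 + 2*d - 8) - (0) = d^2 + 2*d - 8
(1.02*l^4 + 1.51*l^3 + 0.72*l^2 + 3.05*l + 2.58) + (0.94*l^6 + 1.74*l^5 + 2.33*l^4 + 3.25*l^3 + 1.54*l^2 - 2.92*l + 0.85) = 0.94*l^6 + 1.74*l^5 + 3.35*l^4 + 4.76*l^3 + 2.26*l^2 + 0.13*l + 3.43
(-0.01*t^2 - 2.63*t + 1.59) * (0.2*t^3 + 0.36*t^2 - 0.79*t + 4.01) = -0.002*t^5 - 0.5296*t^4 - 0.6209*t^3 + 2.61*t^2 - 11.8024*t + 6.3759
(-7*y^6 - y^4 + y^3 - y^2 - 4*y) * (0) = 0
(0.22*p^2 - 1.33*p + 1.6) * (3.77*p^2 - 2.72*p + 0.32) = 0.8294*p^4 - 5.6125*p^3 + 9.72*p^2 - 4.7776*p + 0.512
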